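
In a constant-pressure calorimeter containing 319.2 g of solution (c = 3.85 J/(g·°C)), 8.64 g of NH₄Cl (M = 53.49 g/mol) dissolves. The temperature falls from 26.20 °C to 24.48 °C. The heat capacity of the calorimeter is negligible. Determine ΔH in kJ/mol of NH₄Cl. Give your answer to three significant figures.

|ΔT| = |24.48 − 26.20| = 1.72 °C
|q_surr| = (319.2 × 3.85) × 1.72 = 1228.92 × 1.72 = 2114 J
n(NH₄Cl) = 8.64 / 53.49 = 0.1615 mol
Temperature fell, so q_rxn = +|q_surr| = 2.114 kJ
ΔH = q_rxn / n = 13.09 kJ/mol

ΔH = 13.1 kJ/mol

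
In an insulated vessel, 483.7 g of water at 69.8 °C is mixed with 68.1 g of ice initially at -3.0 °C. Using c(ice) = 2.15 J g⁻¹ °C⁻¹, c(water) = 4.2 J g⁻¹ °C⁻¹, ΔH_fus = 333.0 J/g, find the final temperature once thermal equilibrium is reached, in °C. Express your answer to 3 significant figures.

Heat to bring ice to 0 °C and melt it: q₁ = 68.1×2.15×3.0 + 68.1×333.0 = 23117 J
Heat the water can supply cooling to 0 °C: 483.7×4.2×69.8 = 141801 J > q₁, so all ice melts.
Energy balance: 483.7×4.2×(69.8 − T) = 23117 + 68.1×4.2×(T − 0)
2031.54(69.8 − T) = 23117 + 286.02 T
141801 − 23117 = 2317.56 T
T = 118684 / 2317.56 = 51.21 °C

T_f = 51.2 °C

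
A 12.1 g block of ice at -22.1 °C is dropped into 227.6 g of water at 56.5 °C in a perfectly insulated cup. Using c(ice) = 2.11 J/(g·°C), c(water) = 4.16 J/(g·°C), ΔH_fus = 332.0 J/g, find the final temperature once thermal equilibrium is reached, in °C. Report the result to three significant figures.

T_f = 49.1 °C

Heat to bring ice to 0 °C and melt it: q₁ = 12.1×2.11×22.1 + 12.1×332.0 = 4581.4 J
Heat the water can supply cooling to 0 °C: 227.6×4.16×56.5 = 53495.1 J > q₁, so all ice melts.
Energy balance: 227.6×4.16×(56.5 − T) = 4581.4 + 12.1×4.16×(T − 0)
946.816(56.5 − T) = 4581.4 + 50.336 T
53495.1 − 4581.4 = 997.152 T
T = 48913.7 / 997.152 = 49.05 °C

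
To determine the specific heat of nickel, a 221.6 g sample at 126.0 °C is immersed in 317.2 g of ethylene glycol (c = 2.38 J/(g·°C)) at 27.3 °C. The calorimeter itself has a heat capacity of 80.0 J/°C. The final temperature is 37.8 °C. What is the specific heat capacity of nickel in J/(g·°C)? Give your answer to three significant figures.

q_gained = (317.2 × 2.38 + 80.0) × (37.8 − 27.3) = 8767 J
q_lost = 221.6 × c × (126.0 − 37.8) = 19545.12 c
Set equal: c = 8767 / 19545.12 = 0.449 J/(g·°C)

c = 0.449 J/(g·°C)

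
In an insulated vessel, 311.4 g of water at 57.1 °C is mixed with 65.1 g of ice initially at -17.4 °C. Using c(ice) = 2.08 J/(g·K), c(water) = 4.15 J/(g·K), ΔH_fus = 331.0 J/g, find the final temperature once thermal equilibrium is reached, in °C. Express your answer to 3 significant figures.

T_f = 31.9 °C

Heat to bring ice to 0 °C and melt it: q₁ = 65.1×2.08×17.4 + 65.1×331.0 = 23904 J
Heat the water can supply cooling to 0 °C: 311.4×4.15×57.1 = 73790.9 J > q₁, so all ice melts.
Energy balance: 311.4×4.15×(57.1 − T) = 23904 + 65.1×4.15×(T − 0)
1292.31(57.1 − T) = 23904 + 270.165 T
73790.9 − 23904 = 1562.475 T
T = 49886.9 / 1562.475 = 31.93 °C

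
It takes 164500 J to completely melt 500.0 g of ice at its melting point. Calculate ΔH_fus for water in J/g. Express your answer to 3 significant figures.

ΔH_fus = 329 J/g

ΔH_fus = q / m = 164500 / 500.0 = 329 J/g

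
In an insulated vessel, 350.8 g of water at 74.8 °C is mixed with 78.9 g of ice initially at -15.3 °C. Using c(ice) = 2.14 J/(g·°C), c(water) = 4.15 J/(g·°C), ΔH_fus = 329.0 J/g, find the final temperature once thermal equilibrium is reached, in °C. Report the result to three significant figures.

T_f = 45.1 °C

Heat to bring ice to 0 °C and melt it: q₁ = 78.9×2.14×15.3 + 78.9×329.0 = 28541 J
Heat the water can supply cooling to 0 °C: 350.8×4.15×74.8 = 108895 J > q₁, so all ice melts.
Energy balance: 350.8×4.15×(74.8 − T) = 28541 + 78.9×4.15×(T − 0)
1455.82(74.8 − T) = 28541 + 327.435 T
108895 − 28541 = 1783.255 T
T = 80354 / 1783.255 = 45.06 °C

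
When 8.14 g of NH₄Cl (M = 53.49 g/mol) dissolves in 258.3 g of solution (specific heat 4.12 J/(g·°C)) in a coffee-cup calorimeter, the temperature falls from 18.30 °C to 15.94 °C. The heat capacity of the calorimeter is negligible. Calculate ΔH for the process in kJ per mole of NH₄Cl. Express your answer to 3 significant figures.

ΔH = 16.5 kJ/mol

|ΔT| = |15.94 − 18.30| = 2.36 °C
|q_surr| = (258.3 × 4.12) × 2.36 = 1064.196 × 2.36 = 2512 J
n(NH₄Cl) = 8.14 / 53.49 = 0.1522 mol
Temperature fell, so q_rxn = +|q_surr| = 2.512 kJ
ΔH = q_rxn / n = 16.50 kJ/mol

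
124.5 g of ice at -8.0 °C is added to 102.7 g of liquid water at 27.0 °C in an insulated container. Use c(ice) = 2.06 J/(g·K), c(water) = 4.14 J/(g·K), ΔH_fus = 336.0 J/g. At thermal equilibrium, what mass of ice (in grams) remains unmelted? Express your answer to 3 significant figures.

Heat to warm all ice to 0 °C: 124.5×2.06×8.0 = 2051.8 J
Heat released by water cooling to 0 °C: 102.7×4.14×27.0 = 11480 J
11480 J < 2051.8 + 124.5×336.0 = 43883.8 J, so not all ice melts; final T = 0 °C.
Heat left for melting: 11480 − 2051.8 = 9428.2 J
Mass melted = 9428.2 / 336.0 = 28.06 g
Ice remaining = 124.5 − 28.06 = 96.44 g

m_ice remaining = 96.4 g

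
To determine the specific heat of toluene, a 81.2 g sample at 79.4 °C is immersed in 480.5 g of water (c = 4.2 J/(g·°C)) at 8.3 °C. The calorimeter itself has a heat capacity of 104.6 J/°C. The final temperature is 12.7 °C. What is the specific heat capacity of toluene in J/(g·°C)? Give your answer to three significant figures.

q_gained = (480.5 × 4.2 + 104.6) × (12.7 − 8.3) = 9340 J
q_lost = 81.2 × c × (79.4 − 12.7) = 5416.04 c
Set equal: c = 9340 / 5416.04 = 1.72 J/(g·°C)

c = 1.72 J/(g·°C)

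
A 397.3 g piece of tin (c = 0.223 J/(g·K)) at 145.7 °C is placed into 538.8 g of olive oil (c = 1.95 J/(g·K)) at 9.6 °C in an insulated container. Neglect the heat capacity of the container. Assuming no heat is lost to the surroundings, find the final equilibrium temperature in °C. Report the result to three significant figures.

Heat lost by tin = heat gained by olive oil.
(397.3)(0.223)(145.7 − T) = (538.8)(1.95)(T − 9.6)
88.5979 (145.7 − T) = 1050.66 (T − 9.6)
12909 − 88.5979 T = 1050.66 T − 10086
22995 = 1139.2579 T
T = 20.18 °C

T_f = 20.2 °C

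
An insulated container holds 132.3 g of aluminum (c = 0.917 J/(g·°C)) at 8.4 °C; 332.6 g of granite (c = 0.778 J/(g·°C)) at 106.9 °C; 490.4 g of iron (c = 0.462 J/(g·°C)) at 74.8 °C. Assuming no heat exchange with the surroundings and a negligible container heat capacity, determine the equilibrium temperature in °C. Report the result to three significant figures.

T_f = 75.2 °C

Σ mᵢcᵢ(T − Tᵢ) = 0  ⇒  T = Σ mᵢcᵢTᵢ / Σ mᵢcᵢ
Σ mᵢcᵢ = 132.3×0.917 + 332.6×0.778 + 490.4×0.462 = 606.6467
Σ mᵢcᵢTᵢ = 121.3191×8.4 + 258.7628×106.9 + 226.5648×74.8 = 45628
T = 45628 / 606.6467 = 75.21 °C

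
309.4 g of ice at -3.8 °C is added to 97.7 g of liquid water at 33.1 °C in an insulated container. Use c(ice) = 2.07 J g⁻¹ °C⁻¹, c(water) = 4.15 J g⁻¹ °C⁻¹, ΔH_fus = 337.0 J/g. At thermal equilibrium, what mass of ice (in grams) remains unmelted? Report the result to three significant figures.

Heat to warm all ice to 0 °C: 309.4×2.07×3.8 = 2433.7 J
Heat released by water cooling to 0 °C: 97.7×4.15×33.1 = 13421 J
13421 J < 2433.7 + 309.4×337.0 = 106701.5 J, so not all ice melts; final T = 0 °C.
Heat left for melting: 13421 − 2433.7 = 10987.3 J
Mass melted = 10987.3 / 337.0 = 32.60 g
Ice remaining = 309.4 − 32.60 = 276.80 g

m_ice remaining = 277 g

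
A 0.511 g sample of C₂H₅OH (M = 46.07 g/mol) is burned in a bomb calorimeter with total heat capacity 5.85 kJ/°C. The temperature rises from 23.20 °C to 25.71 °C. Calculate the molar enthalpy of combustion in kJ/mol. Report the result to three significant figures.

ΔT = 25.71 − 23.20 = 2.51 °C
q_cal = C_cal × ΔT = 5.85 × 2.51 = 14.6835 kJ
n = 0.511 / 46.07 = 0.01109 mol
q_rxn = −q_cal = -14.6835 kJ
ΔH = -14.6835 / 0.01109 = -1324 kJ/mol

ΔH = -1320 kJ/mol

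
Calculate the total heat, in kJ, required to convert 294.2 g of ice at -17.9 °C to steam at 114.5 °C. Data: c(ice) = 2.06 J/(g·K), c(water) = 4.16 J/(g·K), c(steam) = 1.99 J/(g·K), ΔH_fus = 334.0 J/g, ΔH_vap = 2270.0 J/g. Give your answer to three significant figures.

q1 (heat ice -17.9→0.0 °C): 294.2 × 2.06 × 17.9 = 10848 J
q2 (melt at 0 °C): 294.2 × 334.0 = 98263 J
q3 (heat water 0.0→100.0 °C): 294.2 × 4.16 × 100.0 = 122387 J
q4 (vaporize at 100 °C): 294.2 × 2270.0 = 667834 J
q5 (heat steam 100.0→114.5 °C): 294.2 × 1.99 × 14.5 = 8489 J
Total: 10848 + 98263 + 122387 + 667834 + 8489 = 907821 J = 908 kJ

q = 908 kJ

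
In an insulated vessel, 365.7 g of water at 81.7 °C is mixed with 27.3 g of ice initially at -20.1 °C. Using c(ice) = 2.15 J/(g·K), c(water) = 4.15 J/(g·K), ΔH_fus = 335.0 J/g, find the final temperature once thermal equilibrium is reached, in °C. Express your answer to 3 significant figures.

Heat to bring ice to 0 °C and melt it: q₁ = 27.3×2.15×20.1 + 27.3×335.0 = 10325 J
Heat the water can supply cooling to 0 °C: 365.7×4.15×81.7 = 123992 J > q₁, so all ice melts.
Energy balance: 365.7×4.15×(81.7 − T) = 10325 + 27.3×4.15×(T − 0)
1517.655(81.7 − T) = 10325 + 113.295 T
123992 − 10325 = 1630.950 T
T = 113667 / 1630.950 = 69.69 °C

T_f = 69.7 °C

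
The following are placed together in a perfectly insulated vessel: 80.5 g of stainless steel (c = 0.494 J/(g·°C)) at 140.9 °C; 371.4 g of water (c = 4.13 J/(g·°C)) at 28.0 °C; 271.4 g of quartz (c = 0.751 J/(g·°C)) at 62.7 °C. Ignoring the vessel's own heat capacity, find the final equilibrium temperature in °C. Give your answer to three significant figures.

Σ mᵢcᵢ(T − Tᵢ) = 0  ⇒  T = Σ mᵢcᵢTᵢ / Σ mᵢcᵢ
Σ mᵢcᵢ = 80.5×0.494 + 371.4×4.13 + 271.4×0.751 = 1777.4704
Σ mᵢcᵢTᵢ = 39.767×140.9 + 1533.882×28.0 + 203.8214×62.7 = 61331
T = 61331 / 1777.4704 = 34.50 °C

T_f = 34.5 °C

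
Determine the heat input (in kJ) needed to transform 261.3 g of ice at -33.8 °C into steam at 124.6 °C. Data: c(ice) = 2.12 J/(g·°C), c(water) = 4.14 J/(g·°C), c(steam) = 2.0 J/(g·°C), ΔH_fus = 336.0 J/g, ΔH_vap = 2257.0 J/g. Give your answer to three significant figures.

q = 817 kJ

q1 (heat ice -33.8→0.0 °C): 261.3 × 2.12 × 33.8 = 18724 J
q2 (melt at 0 °C): 261.3 × 336.0 = 87797 J
q3 (heat water 0.0→100.0 °C): 261.3 × 4.14 × 100.0 = 108178 J
q4 (vaporize at 100 °C): 261.3 × 2257.0 = 589754 J
q5 (heat steam 100.0→124.6 °C): 261.3 × 2.0 × 24.6 = 12856 J
Total: 18724 + 87797 + 108178 + 589754 + 12856 = 817309 J = 817 kJ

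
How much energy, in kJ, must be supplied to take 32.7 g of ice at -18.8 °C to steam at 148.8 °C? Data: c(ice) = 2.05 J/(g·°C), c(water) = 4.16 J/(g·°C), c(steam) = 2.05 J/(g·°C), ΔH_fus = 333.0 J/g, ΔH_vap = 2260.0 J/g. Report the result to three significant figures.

q = 103 kJ

q1 (heat ice -18.8→0.0 °C): 32.7 × 2.05 × 18.8 = 1260 J
q2 (melt at 0 °C): 32.7 × 333.0 = 10889 J
q3 (heat water 0.0→100.0 °C): 32.7 × 4.16 × 100.0 = 13603 J
q4 (vaporize at 100 °C): 32.7 × 2260.0 = 73902 J
q5 (heat steam 100.0→148.8 °C): 32.7 × 2.05 × 48.8 = 3271 J
Total: 1260 + 10889 + 13603 + 73902 + 3271 = 102925 J = 103 kJ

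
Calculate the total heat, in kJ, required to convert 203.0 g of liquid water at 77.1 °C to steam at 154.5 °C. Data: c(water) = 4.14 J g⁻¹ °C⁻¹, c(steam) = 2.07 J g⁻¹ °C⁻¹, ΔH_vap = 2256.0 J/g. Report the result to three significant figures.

q1 (heat water 77.1→100.0 °C): 203.0 × 4.14 × 22.9 = 19246 J
q2 (vaporize at 100 °C): 203.0 × 2256.0 = 457968 J
q3 (heat steam 100.0→154.5 °C): 203.0 × 2.07 × 54.5 = 22901 J
Total: 19246 + 457968 + 22901 = 500115 J = 500 kJ

q = 500 kJ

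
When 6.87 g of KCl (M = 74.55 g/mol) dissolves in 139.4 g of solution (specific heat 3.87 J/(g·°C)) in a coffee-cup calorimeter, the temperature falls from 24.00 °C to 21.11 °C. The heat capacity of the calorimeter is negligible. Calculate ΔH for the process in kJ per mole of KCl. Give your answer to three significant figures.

ΔH = 16.9 kJ/mol

|ΔT| = |21.11 − 24.00| = 2.89 °C
|q_surr| = (139.4 × 3.87) × 2.89 = 539.478 × 2.89 = 1559 J
n(KCl) = 6.87 / 74.55 = 0.09215 mol
Temperature fell, so q_rxn = +|q_surr| = 1.559 kJ
ΔH = q_rxn / n = 16.92 kJ/mol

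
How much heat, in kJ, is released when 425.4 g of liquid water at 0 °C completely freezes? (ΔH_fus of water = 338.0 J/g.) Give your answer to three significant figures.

q = 144 kJ

q = m × ΔH_fus = 425.4 × 338.0 = 143800 J = 144 kJ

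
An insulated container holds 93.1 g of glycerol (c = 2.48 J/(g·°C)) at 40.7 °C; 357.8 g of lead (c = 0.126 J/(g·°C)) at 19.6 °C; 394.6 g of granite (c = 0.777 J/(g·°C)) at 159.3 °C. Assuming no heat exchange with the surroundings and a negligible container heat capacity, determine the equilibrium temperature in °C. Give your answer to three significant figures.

Σ mᵢcᵢ(T − Tᵢ) = 0  ⇒  T = Σ mᵢcᵢTᵢ / Σ mᵢcᵢ
Σ mᵢcᵢ = 93.1×2.48 + 357.8×0.126 + 394.6×0.777 = 582.5750
Σ mᵢcᵢTᵢ = 230.888×40.7 + 45.0828×19.6 + 306.6042×159.3 = 59123
T = 59123 / 582.5750 = 101.49 °C

T_f = 101 °C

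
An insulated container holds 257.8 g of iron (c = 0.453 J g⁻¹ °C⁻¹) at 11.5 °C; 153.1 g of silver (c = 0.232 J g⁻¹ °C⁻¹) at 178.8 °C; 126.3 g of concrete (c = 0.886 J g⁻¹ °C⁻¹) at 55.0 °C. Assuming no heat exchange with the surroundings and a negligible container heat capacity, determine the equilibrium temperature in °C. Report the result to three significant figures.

T_f = 52.4 °C

Σ mᵢcᵢ(T − Tᵢ) = 0  ⇒  T = Σ mᵢcᵢTᵢ / Σ mᵢcᵢ
Σ mᵢcᵢ = 257.8×0.453 + 153.1×0.232 + 126.3×0.886 = 264.2044
Σ mᵢcᵢTᵢ = 116.7834×11.5 + 35.5192×178.8 + 111.9018×55.0 = 13848
T = 13848 / 264.2044 = 52.41 °C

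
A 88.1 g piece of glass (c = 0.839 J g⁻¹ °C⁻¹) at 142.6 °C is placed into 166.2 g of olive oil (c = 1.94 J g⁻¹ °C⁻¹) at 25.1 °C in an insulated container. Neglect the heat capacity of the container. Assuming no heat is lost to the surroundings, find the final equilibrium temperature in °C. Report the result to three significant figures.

Heat lost by glass = heat gained by olive oil.
(88.1)(0.839)(142.6 − T) = (166.2)(1.94)(T − 25.1)
73.9159 (142.6 − T) = 322.428 (T − 25.1)
10540 − 73.9159 T = 322.428 T − 8092.9
18632.9 = 396.3439 T
T = 47.01 °C

T_f = 47.0 °C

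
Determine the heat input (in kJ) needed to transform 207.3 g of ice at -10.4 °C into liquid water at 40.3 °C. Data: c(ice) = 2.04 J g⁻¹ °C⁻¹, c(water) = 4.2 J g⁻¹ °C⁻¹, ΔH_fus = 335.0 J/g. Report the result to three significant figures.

q = 109 kJ

q1 (heat ice -10.4→0.0 °C): 207.3 × 2.04 × 10.4 = 4398 J
q2 (melt at 0 °C): 207.3 × 335.0 = 69446 J
q3 (heat water 0.0→40.3 °C): 207.3 × 4.2 × 40.3 = 35088 J
Total: 4398 + 69446 + 35088 = 108932 J = 109 kJ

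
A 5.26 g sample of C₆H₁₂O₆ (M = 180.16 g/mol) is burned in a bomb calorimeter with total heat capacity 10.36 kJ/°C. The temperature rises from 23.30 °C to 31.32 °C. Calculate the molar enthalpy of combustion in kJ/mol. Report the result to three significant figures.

ΔT = 31.32 − 23.30 = 8.02 °C
q_cal = C_cal × ΔT = 10.36 × 8.02 = 83.0872 kJ
n = 5.26 / 180.16 = 0.02920 mol
q_rxn = −q_cal = -83.0872 kJ
ΔH = -83.0872 / 0.02920 = -2845 kJ/mol

ΔH = -2850 kJ/mol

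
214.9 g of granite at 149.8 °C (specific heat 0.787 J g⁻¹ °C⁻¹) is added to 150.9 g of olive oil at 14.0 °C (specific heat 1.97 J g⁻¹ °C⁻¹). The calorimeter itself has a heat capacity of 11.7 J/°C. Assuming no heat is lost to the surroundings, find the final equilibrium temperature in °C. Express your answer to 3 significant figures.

Heat lost by granite = heat gained by olive oil + calorimeter.
(214.9)(0.787)(149.8 − T) = [(150.9)(1.97) + 11.7](T − 14.0)
169.1263 (149.8 − T) = 308.973 (T − 14.0)
25335 − 169.1263 T = 308.973 T − 4325.6
29660.6 = 478.0993 T
T = 62.04 °C

T_f = 62.0 °C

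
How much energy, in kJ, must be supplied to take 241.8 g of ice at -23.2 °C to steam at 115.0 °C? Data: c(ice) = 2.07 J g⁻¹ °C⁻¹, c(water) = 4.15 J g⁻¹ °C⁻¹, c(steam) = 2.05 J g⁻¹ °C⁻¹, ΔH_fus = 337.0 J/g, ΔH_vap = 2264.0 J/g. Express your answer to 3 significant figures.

q = 748 kJ

q1 (heat ice -23.2→0.0 °C): 241.8 × 2.07 × 23.2 = 11612 J
q2 (melt at 0 °C): 241.8 × 337.0 = 81487 J
q3 (heat water 0.0→100.0 °C): 241.8 × 4.15 × 100.0 = 100347 J
q4 (vaporize at 100 °C): 241.8 × 2264.0 = 547435 J
q5 (heat steam 100.0→115.0 °C): 241.8 × 2.05 × 15.0 = 7435 J
Total: 11612 + 81487 + 100347 + 547435 + 7435 = 748316 J = 748 kJ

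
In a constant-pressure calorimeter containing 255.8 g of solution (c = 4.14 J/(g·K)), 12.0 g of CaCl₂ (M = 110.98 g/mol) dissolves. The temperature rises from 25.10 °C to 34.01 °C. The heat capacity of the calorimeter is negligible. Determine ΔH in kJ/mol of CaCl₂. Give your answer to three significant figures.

|ΔT| = |34.01 − 25.10| = 8.91 °C
|q_surr| = (255.8 × 4.14) × 8.91 = 1059.012 × 8.91 = 9436 J
n(CaCl₂) = 12.0 / 110.98 = 0.1081 mol
Temperature rose, so q_rxn = −|q_surr| = -9.436 kJ
ΔH = q_rxn / n = -87.29 kJ/mol

ΔH = -87.3 kJ/mol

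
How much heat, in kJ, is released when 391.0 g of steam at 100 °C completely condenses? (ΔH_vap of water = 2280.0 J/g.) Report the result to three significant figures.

q = 891 kJ

q = m × ΔH_vap = 391.0 × 2280.0 = 891480 J = 891 kJ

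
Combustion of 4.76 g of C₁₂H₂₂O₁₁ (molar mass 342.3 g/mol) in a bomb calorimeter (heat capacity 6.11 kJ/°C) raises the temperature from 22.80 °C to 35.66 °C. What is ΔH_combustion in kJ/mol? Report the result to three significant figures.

ΔH = -5650 kJ/mol

ΔT = 35.66 − 22.80 = 12.86 °C
q_cal = C_cal × ΔT = 6.11 × 12.86 = 78.5746 kJ
n = 4.76 / 342.3 = 0.01391 mol
q_rxn = −q_cal = -78.5746 kJ
ΔH = -78.5746 / 0.01391 = -5649 kJ/mol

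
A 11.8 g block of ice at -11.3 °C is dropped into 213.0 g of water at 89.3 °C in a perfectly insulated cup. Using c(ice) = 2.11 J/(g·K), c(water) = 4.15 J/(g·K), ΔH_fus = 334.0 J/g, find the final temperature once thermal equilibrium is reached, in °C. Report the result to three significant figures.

T_f = 80.1 °C

Heat to bring ice to 0 °C and melt it: q₁ = 11.8×2.11×11.3 + 11.8×334.0 = 4222.5 J
Heat the water can supply cooling to 0 °C: 213.0×4.15×89.3 = 78936.7 J > q₁, so all ice melts.
Energy balance: 213.0×4.15×(89.3 − T) = 4222.5 + 11.8×4.15×(T − 0)
883.95(89.3 − T) = 4222.5 + 48.97 T
78936.7 − 4222.5 = 932.92 T
T = 74714.2 / 932.92 = 80.09 °C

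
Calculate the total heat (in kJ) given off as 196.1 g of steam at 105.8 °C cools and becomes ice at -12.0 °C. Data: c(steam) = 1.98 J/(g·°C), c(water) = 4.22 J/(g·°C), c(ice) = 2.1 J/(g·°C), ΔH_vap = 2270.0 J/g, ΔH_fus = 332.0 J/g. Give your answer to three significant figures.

q = 600 kJ

q1 (cool steam 105.8→100 °C): 196.1 × 1.98 × 5.8 = 2252 J
q2 (condense at 100 °C): 196.1 × 2270.0 = 445147 J
q3 (cool water 100→0 °C): 196.1 × 4.22 × 100.0 = 82754 J
q4 (freeze at 0 °C): 196.1 × 332.0 = 65105 J
q5 (cool ice 0→-12.0 °C): 196.1 × 2.1 × 12.0 = 4942 J
Total: 2252 + 445147 + 82754 + 65105 + 4942 = 600200 J = 600 kJ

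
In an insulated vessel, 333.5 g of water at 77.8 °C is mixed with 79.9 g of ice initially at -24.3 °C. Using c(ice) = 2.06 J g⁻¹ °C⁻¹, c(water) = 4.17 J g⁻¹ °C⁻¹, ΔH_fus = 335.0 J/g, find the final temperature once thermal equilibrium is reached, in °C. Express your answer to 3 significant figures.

Heat to bring ice to 0 °C and melt it: q₁ = 79.9×2.06×24.3 + 79.9×335.0 = 30766 J
Heat the water can supply cooling to 0 °C: 333.5×4.17×77.8 = 108196 J > q₁, so all ice melts.
Energy balance: 333.5×4.17×(77.8 − T) = 30766 + 79.9×4.17×(T − 0)
1390.695(77.8 − T) = 30766 + 333.183 T
108196 − 30766 = 1723.878 T
T = 77430 / 1723.878 = 44.92 °C

T_f = 44.9 °C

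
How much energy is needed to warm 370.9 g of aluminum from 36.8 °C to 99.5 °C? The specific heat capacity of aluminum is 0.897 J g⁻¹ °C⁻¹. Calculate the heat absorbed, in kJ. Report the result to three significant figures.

q = 20.9 kJ

q = m c ΔT = 370.9 × 0.897 × (99.5 − 36.8)
q = 370.9 × 0.897 × 62.7 = 20860 J = 20.9 kJ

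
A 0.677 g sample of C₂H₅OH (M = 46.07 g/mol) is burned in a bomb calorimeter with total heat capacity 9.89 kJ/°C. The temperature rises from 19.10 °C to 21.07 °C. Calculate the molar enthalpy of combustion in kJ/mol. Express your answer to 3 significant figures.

ΔT = 21.07 − 19.10 = 1.97 °C
q_cal = C_cal × ΔT = 9.89 × 1.97 = 19.4833 kJ
n = 0.677 / 46.07 = 0.01470 mol
q_rxn = −q_cal = -19.4833 kJ
ΔH = -19.4833 / 0.01470 = -1325 kJ/mol

ΔH = -1330 kJ/mol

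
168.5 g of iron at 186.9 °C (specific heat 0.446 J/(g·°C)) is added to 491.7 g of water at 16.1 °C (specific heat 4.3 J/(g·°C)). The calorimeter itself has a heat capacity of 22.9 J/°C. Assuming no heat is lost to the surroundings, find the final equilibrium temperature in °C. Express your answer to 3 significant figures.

Heat lost by iron = heat gained by water + calorimeter.
(168.5)(0.446)(186.9 − T) = [(491.7)(4.3) + 22.9](T − 16.1)
75.151 (186.9 − T) = 2137.21 (T − 16.1)
14046 − 75.151 T = 2137.21 T − 34409
48455 = 2212.361 T
T = 21.90 °C

T_f = 21.9 °C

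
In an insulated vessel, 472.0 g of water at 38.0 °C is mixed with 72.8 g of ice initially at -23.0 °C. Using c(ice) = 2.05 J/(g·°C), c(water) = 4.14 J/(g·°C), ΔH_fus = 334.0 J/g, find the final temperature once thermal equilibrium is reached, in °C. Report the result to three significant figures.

T_f = 20.6 °C

Heat to bring ice to 0 °C and melt it: q₁ = 72.8×2.05×23.0 + 72.8×334.0 = 27748 J
Heat the water can supply cooling to 0 °C: 472.0×4.14×38.0 = 74255.0 J > q₁, so all ice melts.
Energy balance: 472.0×4.14×(38.0 − T) = 27748 + 72.8×4.14×(T − 0)
1954.08(38.0 − T) = 27748 + 301.392 T
74255.0 − 27748 = 2255.472 T
T = 46507.0 / 2255.472 = 20.62 °C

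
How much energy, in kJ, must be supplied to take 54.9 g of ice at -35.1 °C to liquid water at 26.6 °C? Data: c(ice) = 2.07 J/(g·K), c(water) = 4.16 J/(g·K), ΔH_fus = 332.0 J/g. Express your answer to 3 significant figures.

q = 28.3 kJ

q1 (heat ice -35.1→0.0 °C): 54.9 × 2.07 × 35.1 = 3989 J
q2 (melt at 0 °C): 54.9 × 332.0 = 18227 J
q3 (heat water 0.0→26.6 °C): 54.9 × 4.16 × 26.6 = 6075 J
Total: 3989 + 18227 + 6075 = 28291 J = 28.3 kJ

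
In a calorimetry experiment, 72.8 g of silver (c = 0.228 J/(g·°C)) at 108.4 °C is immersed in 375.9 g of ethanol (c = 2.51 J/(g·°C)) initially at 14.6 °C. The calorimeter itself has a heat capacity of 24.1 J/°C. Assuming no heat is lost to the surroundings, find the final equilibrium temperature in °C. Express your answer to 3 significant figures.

Heat lost by silver = heat gained by ethanol + calorimeter.
(72.8)(0.228)(108.4 − T) = [(375.9)(2.51) + 24.1](T − 14.6)
16.5984 (108.4 − T) = 967.609 (T − 14.6)
1799.3 − 16.5984 T = 967.609 T − 14127
15926.3 = 984.2074 T
T = 16.18 °C

T_f = 16.2 °C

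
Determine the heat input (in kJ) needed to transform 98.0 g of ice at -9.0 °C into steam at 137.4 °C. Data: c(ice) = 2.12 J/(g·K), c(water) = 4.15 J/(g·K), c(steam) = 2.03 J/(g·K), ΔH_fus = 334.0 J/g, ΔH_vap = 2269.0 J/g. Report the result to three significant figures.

q = 305 kJ

q1 (heat ice -9.0→0.0 °C): 98.0 × 2.12 × 9.0 = 1870 J
q2 (melt at 0 °C): 98.0 × 334.0 = 32732 J
q3 (heat water 0.0→100.0 °C): 98.0 × 4.15 × 100.0 = 40670 J
q4 (vaporize at 100 °C): 98.0 × 2269.0 = 222362 J
q5 (heat steam 100.0→137.4 °C): 98.0 × 2.03 × 37.4 = 7440 J
Total: 1870 + 32732 + 40670 + 222362 + 7440 = 305074 J = 305 kJ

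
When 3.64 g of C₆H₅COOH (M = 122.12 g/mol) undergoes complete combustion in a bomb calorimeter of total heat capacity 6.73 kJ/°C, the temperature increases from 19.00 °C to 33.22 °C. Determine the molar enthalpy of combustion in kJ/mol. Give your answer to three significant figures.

ΔH = -3210 kJ/mol

ΔT = 33.22 − 19.00 = 14.22 °C
q_cal = C_cal × ΔT = 6.73 × 14.22 = 95.7006 kJ
n = 3.64 / 122.12 = 0.02981 mol
q_rxn = −q_cal = -95.7006 kJ
ΔH = -95.7006 / 0.02981 = -3210 kJ/mol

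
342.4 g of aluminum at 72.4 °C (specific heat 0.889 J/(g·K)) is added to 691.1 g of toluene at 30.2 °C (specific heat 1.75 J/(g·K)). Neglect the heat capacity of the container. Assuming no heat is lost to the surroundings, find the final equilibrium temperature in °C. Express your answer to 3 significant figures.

T_f = 38.7 °C

Heat lost by aluminum = heat gained by toluene.
(342.4)(0.889)(72.4 − T) = (691.1)(1.75)(T − 30.2)
304.3936 (72.4 − T) = 1209.425 (T − 30.2)
22038 − 304.3936 T = 1209.425 T − 36525
58563 = 1513.8186 T
T = 38.69 °C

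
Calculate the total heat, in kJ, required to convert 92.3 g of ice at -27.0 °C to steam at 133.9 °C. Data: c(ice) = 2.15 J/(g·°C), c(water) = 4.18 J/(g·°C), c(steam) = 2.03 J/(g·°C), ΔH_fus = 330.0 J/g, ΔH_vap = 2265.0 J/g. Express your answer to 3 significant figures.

q1 (heat ice -27.0→0.0 °C): 92.3 × 2.15 × 27.0 = 5358 J
q2 (melt at 0 °C): 92.3 × 330.0 = 30459 J
q3 (heat water 0.0→100.0 °C): 92.3 × 4.18 × 100.0 = 38581 J
q4 (vaporize at 100 °C): 92.3 × 2265.0 = 209060 J
q5 (heat steam 100.0→133.9 °C): 92.3 × 2.03 × 33.9 = 6352 J
Total: 5358 + 30459 + 38581 + 209060 + 6352 = 289810 J = 290 kJ

q = 290 kJ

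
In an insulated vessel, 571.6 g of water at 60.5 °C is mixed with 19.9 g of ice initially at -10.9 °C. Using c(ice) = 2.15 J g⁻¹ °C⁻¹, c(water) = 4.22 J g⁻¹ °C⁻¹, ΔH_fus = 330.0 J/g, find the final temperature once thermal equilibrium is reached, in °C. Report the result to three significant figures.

Heat to bring ice to 0 °C and melt it: q₁ = 19.9×2.15×10.9 + 19.9×330.0 = 7033.4 J
Heat the water can supply cooling to 0 °C: 571.6×4.22×60.5 = 145935 J > q₁, so all ice melts.
Energy balance: 571.6×4.22×(60.5 − T) = 7033.4 + 19.9×4.22×(T − 0)
2412.152(60.5 − T) = 7033.4 + 83.978 T
145935 − 7033.4 = 2496.130 T
T = 138901.6 / 2496.130 = 55.647 °C

T_f = 55.6 °C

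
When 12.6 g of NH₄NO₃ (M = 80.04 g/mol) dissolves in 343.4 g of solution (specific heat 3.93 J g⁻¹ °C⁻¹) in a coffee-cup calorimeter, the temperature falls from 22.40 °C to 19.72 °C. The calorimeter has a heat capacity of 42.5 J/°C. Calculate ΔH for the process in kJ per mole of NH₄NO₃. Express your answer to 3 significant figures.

|ΔT| = |19.72 − 22.40| = 2.68 °C
|q_surr| = (343.4 × 3.93 + 42.5) × 2.68 = 1392.062 × 2.68 = 3731 J
n(NH₄NO₃) = 12.6 / 80.04 = 0.1574 mol
Temperature fell, so q_rxn = +|q_surr| = 3.731 kJ
ΔH = q_rxn / n = 23.70 kJ/mol

ΔH = 23.7 kJ/mol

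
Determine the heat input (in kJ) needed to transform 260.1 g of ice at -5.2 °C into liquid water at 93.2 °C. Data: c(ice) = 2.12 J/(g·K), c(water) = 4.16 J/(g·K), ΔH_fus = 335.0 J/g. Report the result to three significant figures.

q1 (heat ice -5.2→0.0 °C): 260.1 × 2.12 × 5.2 = 2867 J
q2 (melt at 0 °C): 260.1 × 335.0 = 87134 J
q3 (heat water 0.0→93.2 °C): 260.1 × 4.16 × 93.2 = 100844 J
Total: 2867 + 87134 + 100844 = 190845 J = 191 kJ

q = 191 kJ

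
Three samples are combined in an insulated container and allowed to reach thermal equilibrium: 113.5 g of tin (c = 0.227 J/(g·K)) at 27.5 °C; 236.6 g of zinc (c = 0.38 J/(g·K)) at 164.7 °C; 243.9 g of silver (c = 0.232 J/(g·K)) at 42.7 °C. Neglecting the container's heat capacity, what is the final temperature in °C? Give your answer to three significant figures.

T_f = 104 °C

Σ mᵢcᵢ(T − Tᵢ) = 0  ⇒  T = Σ mᵢcᵢTᵢ / Σ mᵢcᵢ
Σ mᵢcᵢ = 113.5×0.227 + 236.6×0.38 + 243.9×0.232 = 172.2573
Σ mᵢcᵢTᵢ = 25.7645×27.5 + 89.908×164.7 + 56.5848×42.7 = 17933
T = 17933 / 172.2573 = 104.1 °C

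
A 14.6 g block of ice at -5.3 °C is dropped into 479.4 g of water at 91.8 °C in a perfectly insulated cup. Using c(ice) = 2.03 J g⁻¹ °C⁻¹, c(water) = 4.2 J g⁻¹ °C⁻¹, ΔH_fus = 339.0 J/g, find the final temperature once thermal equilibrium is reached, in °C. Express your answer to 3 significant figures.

Heat to bring ice to 0 °C and melt it: q₁ = 14.6×2.03×5.3 + 14.6×339.0 = 5106.5 J
Heat the water can supply cooling to 0 °C: 479.4×4.2×91.8 = 184837 J > q₁, so all ice melts.
Energy balance: 479.4×4.2×(91.8 − T) = 5106.5 + 14.6×4.2×(T − 0)
2013.48(91.8 − T) = 5106.5 + 61.32 T
184837 − 5106.5 = 2074.80 T
T = 179730.5 / 2074.80 = 86.63 °C

T_f = 86.6 °C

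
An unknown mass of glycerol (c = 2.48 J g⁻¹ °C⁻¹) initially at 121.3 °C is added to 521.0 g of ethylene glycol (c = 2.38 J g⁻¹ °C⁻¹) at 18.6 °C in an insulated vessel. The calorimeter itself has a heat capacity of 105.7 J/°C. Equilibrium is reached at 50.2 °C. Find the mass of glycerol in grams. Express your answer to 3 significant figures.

m = 241 g

q_gained = (521.0 × 2.38 + 105.7) × (50.2 − 18.6) = 42520 J
q_lost = m × 2.48 × (121.3 − 50.2) = 176.328 m
m = 42520 / 176.328 = 241 g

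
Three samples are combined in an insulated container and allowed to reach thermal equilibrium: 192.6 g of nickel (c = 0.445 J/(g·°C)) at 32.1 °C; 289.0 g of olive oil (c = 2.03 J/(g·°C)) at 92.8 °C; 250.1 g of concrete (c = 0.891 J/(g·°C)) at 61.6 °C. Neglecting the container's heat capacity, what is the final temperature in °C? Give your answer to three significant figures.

Σ mᵢcᵢ(T − Tᵢ) = 0  ⇒  T = Σ mᵢcᵢTᵢ / Σ mᵢcᵢ
Σ mᵢcᵢ = 192.6×0.445 + 289.0×2.03 + 250.1×0.891 = 895.2161
Σ mᵢcᵢTᵢ = 85.707×32.1 + 586.67×92.8 + 222.8391×61.6 = 70921
T = 70921 / 895.2161 = 79.22 °C

T_f = 79.2 °C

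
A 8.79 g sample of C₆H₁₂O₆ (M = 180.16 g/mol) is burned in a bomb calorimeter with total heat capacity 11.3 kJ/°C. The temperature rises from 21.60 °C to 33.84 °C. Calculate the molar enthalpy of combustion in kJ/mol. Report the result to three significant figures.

ΔH = -2830 kJ/mol

ΔT = 33.84 − 21.60 = 12.24 °C
q_cal = C_cal × ΔT = 11.3 × 12.24 = 138.312 kJ
n = 8.79 / 180.16 = 0.04879 mol
q_rxn = −q_cal = -138.312 kJ
ΔH = -138.312 / 0.04879 = -2834.8 kJ/mol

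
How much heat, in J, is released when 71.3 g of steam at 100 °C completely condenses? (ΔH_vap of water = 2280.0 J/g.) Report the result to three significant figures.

q = 163000 J

q = m × ΔH_vap = 71.3 × 2280.0 = 162600 J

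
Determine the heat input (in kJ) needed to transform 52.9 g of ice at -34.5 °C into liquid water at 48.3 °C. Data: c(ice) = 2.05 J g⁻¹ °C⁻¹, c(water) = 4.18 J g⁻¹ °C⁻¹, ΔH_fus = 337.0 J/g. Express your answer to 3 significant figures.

q1 (heat ice -34.5→0.0 °C): 52.9 × 2.05 × 34.5 = 3741 J
q2 (melt at 0 °C): 52.9 × 337.0 = 17827 J
q3 (heat water 0.0→48.3 °C): 52.9 × 4.18 × 48.3 = 10680 J
Total: 3741 + 17827 + 10680 = 32248 J = 32.2 kJ

q = 32.2 kJ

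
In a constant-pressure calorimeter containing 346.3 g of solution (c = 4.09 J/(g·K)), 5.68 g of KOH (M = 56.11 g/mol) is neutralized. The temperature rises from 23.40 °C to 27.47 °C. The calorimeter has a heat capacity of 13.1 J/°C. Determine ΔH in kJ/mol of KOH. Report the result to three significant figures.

|ΔT| = |27.47 − 23.40| = 4.07 °C
|q_surr| = (346.3 × 4.09 + 13.1) × 4.07 = 1429.467 × 4.07 = 5818 J
n(KOH) = 5.68 / 56.11 = 0.1012 mol
Temperature rose, so q_rxn = −|q_surr| = -5.818 kJ
ΔH = q_rxn / n = -57.49 kJ/mol

ΔH = -57.5 kJ/mol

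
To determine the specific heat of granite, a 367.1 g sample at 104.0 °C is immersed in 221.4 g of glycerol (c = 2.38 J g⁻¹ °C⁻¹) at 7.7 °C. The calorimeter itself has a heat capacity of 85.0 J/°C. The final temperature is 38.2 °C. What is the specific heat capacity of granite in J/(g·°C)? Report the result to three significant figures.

c = 0.773 J/(g·°C)

q_gained = (221.4 × 2.38 + 85.0) × (38.2 − 7.7) = 18660 J
q_lost = 367.1 × c × (104.0 − 38.2) = 24155.18 c
Set equal: c = 18660 / 24155.18 = 0.773 J/(g·°C)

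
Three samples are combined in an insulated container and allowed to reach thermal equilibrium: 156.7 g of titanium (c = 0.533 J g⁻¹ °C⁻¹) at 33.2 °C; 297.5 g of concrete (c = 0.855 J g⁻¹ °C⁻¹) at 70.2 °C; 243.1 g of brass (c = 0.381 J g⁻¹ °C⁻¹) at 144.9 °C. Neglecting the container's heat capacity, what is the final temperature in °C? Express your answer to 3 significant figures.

T_f = 79.1 °C

Σ mᵢcᵢ(T − Tᵢ) = 0  ⇒  T = Σ mᵢcᵢTᵢ / Σ mᵢcᵢ
Σ mᵢcᵢ = 156.7×0.533 + 297.5×0.855 + 243.1×0.381 = 430.5047
Σ mᵢcᵢTᵢ = 83.5211×33.2 + 254.3625×70.2 + 92.6211×144.9 = 34050
T = 34050 / 430.5047 = 79.09 °C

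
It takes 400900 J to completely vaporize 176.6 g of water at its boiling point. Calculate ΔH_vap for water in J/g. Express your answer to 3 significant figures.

ΔH_vap = 2270 J/g

ΔH_vap = q / m = 400900 / 176.6 = 2270 J/g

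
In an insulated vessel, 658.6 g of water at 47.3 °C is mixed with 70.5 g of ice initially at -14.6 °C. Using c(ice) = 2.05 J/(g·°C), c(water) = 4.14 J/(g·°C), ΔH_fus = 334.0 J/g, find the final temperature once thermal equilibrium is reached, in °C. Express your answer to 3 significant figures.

Heat to bring ice to 0 °C and melt it: q₁ = 70.5×2.05×14.6 + 70.5×334.0 = 25657 J
Heat the water can supply cooling to 0 °C: 658.6×4.14×47.3 = 128968 J > q₁, so all ice melts.
Energy balance: 658.6×4.14×(47.3 − T) = 25657 + 70.5×4.14×(T − 0)
2726.604(47.3 − T) = 25657 + 291.87 T
128968 − 25657 = 3018.474 T
T = 103311 / 3018.474 = 34.23 °C

T_f = 34.2 °C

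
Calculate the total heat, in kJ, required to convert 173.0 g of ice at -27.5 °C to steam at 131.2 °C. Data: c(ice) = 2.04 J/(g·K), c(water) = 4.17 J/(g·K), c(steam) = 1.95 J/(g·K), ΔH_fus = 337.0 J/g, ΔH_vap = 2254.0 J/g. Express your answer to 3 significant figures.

q = 541 kJ

q1 (heat ice -27.5→0.0 °C): 173.0 × 2.04 × 27.5 = 9705 J
q2 (melt at 0 °C): 173.0 × 337.0 = 58301 J
q3 (heat water 0.0→100.0 °C): 173.0 × 4.17 × 100.0 = 72141 J
q4 (vaporize at 100 °C): 173.0 × 2254.0 = 389942 J
q5 (heat steam 100.0→131.2 °C): 173.0 × 1.95 × 31.2 = 10525 J
Total: 9705 + 58301 + 72141 + 389942 + 10525 = 540614 J = 541 kJ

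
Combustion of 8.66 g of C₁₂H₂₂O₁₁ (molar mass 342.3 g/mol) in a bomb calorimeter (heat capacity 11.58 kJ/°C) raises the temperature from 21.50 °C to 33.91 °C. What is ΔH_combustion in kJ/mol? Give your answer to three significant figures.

ΔH = -5680 kJ/mol

ΔT = 33.91 − 21.50 = 12.41 °C
q_cal = C_cal × ΔT = 11.58 × 12.41 = 143.7078 kJ
n = 8.66 / 342.3 = 0.02530 mol
q_rxn = −q_cal = -143.7078 kJ
ΔH = -143.7078 / 0.02530 = -5680 kJ/mol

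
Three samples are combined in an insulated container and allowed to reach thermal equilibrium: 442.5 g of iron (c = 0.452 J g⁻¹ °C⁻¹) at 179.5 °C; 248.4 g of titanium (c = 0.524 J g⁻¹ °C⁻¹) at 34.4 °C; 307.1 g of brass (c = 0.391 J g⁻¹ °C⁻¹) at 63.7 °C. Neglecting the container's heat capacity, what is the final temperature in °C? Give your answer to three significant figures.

T_f = 107 °C

Σ mᵢcᵢ(T − Tᵢ) = 0  ⇒  T = Σ mᵢcᵢTᵢ / Σ mᵢcᵢ
Σ mᵢcᵢ = 442.5×0.452 + 248.4×0.524 + 307.1×0.391 = 450.2477
Σ mᵢcᵢTᵢ = 200.01×179.5 + 130.1616×34.4 + 120.0761×63.7 = 48028
T = 48028 / 450.2477 = 106.7 °C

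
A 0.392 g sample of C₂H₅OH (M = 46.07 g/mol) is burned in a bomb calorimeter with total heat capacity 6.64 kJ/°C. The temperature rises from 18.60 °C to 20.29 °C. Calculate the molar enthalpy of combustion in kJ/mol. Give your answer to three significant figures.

ΔH = -1320 kJ/mol

ΔT = 20.29 − 18.60 = 1.69 °C
q_cal = C_cal × ΔT = 6.64 × 1.69 = 11.2216 kJ
n = 0.392 / 46.07 = 0.008509 mol
q_rxn = −q_cal = -11.2216 kJ
ΔH = -11.2216 / 0.008509 = -1319 kJ/mol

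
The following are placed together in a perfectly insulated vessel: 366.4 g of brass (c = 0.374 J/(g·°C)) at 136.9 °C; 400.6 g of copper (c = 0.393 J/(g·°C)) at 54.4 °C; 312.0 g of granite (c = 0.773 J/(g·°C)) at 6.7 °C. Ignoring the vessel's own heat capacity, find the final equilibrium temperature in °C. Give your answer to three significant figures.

T_f = 54.0 °C

Σ mᵢcᵢ(T − Tᵢ) = 0  ⇒  T = Σ mᵢcᵢTᵢ / Σ mᵢcᵢ
Σ mᵢcᵢ = 366.4×0.374 + 400.6×0.393 + 312.0×0.773 = 535.6454
Σ mᵢcᵢTᵢ = 137.0336×136.9 + 157.4358×54.4 + 241.176×6.7 = 28940
T = 28940 / 535.6454 = 54.03 °C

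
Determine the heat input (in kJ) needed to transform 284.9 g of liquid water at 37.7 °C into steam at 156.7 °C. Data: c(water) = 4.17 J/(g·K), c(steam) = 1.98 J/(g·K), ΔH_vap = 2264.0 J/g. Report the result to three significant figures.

q = 751 kJ

q1 (heat water 37.7→100.0 °C): 284.9 × 4.17 × 62.3 = 74014 J
q2 (vaporize at 100 °C): 284.9 × 2264.0 = 645014 J
q3 (heat steam 100.0→156.7 °C): 284.9 × 1.98 × 56.7 = 31985 J
Total: 74014 + 645014 + 31985 = 751013 J = 751 kJ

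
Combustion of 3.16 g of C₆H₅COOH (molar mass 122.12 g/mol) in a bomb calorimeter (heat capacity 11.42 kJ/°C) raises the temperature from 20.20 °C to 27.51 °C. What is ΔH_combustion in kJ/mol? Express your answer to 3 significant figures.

ΔT = 27.51 − 20.20 = 7.31 °C
q_cal = C_cal × ΔT = 11.42 × 7.31 = 83.4802 kJ
n = 3.16 / 122.12 = 0.02588 mol
q_rxn = −q_cal = -83.4802 kJ
ΔH = -83.4802 / 0.02588 = -3226 kJ/mol

ΔH = -3230 kJ/mol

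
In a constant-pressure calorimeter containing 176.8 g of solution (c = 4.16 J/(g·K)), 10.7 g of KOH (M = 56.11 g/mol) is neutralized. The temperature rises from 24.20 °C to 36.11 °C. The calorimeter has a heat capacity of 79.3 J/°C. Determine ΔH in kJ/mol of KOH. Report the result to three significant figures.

ΔH = -50.9 kJ/mol

|ΔT| = |36.11 − 24.20| = 11.91 °C
|q_surr| = (176.8 × 4.16 + 79.3) × 11.91 = 814.788 × 11.91 = 9704 J
n(KOH) = 10.7 / 56.11 = 0.1907 mol
Temperature rose, so q_rxn = −|q_surr| = -9.704 kJ
ΔH = q_rxn / n = -50.89 kJ/mol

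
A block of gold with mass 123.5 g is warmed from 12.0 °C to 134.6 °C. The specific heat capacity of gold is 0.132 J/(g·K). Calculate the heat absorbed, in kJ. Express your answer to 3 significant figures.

q = m c ΔT = 123.5 × 0.132 × (134.6 − 12.0)
q = 123.5 × 0.132 × 122.6 = 1999 J = 2.00 kJ

q = 2.00 kJ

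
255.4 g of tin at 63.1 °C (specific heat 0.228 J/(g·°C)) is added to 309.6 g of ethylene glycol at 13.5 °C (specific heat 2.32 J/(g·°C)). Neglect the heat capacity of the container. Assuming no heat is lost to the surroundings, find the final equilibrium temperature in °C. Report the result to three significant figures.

Heat lost by tin = heat gained by ethylene glycol.
(255.4)(0.228)(63.1 − T) = (309.6)(2.32)(T − 13.5)
58.2312 (63.1 − T) = 718.272 (T − 13.5)
3674.4 − 58.2312 T = 718.272 T − 9696.7
13371.1 = 776.5032 T
T = 17.22 °C

T_f = 17.2 °C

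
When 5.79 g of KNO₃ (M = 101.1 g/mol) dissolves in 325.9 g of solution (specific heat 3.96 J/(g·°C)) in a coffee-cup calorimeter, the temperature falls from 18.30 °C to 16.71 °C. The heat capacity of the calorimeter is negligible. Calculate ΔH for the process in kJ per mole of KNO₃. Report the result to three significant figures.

|ΔT| = |16.71 − 18.30| = 1.59 °C
|q_surr| = (325.9 × 3.96) × 1.59 = 1290.564 × 1.59 = 2052 J
n(KNO₃) = 5.79 / 101.1 = 0.05727 mol
Temperature fell, so q_rxn = +|q_surr| = 2.052 kJ
ΔH = q_rxn / n = 35.83 kJ/mol

ΔH = 35.8 kJ/mol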